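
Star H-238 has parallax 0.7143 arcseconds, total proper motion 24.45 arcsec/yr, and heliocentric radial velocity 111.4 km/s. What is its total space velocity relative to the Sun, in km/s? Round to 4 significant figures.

d = 1/p = 1/0.7143″ = 1.4 pc.
v_t = 4.740 μ d = 4.740 × 24.45 × 1.4 = 162.25 km/s.
v = √(v_r² + v_t²) = √(111.4² + 162.25²) = √38735 = 196.81 km/s.

196.8 km/s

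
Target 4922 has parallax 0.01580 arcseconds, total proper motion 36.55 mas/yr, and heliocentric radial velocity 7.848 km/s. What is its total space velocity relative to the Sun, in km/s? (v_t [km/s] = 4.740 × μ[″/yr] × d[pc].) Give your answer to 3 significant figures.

13.5 km/s

d = 1/p = 1/0.01580″ = 63.291 pc.
μ = 36.55 mas/yr = 0.03655 ″/yr.
v_t = 4.740 μ d = 4.740 × 0.03655 × 63.291 = 10.965 km/s.
v = √(v_r² + v_t²) = √(7.848² + 10.965²) = √181.822 = 13.484 km/s.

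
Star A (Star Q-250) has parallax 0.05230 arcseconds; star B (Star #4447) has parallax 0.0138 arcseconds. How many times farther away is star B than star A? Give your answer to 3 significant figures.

3.79

Since d = 1/p, d_B/d_A = p_A/p_B.
= 0.05230 / 0.0138 = 3.7899.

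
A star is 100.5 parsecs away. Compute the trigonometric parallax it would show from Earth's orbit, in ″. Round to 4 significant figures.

0.009950 ″

p = 1/d = 1/100.5 = 0.0099502 arcsec.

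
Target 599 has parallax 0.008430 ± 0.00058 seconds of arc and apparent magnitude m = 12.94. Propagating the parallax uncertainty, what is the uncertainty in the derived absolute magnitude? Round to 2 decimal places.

σ_M = 0.15 mag

M = m − 5 log₁₀ d + 5 = m + 5 log₁₀ p + 5, so ∂M/∂p = 5/(p ln 10).
σ_M = (5/ln 10) · (σ_p/p) = 2.1715 × 0.00058/0.008430 = 2.1715 × 0.068802 = 0.1494.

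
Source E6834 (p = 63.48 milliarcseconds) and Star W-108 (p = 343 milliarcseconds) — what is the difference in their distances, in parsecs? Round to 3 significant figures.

12.8 pc

d_A = 1/0.06348″ = 15.753 pc; d_B = 1/0.3430″ = 2.9155 pc.
|d_B − d_A| = |2.9155 − 15.753| = 12.838 pc.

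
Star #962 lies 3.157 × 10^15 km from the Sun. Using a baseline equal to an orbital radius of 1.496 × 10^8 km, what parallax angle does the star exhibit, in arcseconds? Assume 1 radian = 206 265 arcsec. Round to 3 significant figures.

θ ≈ B/d = (1.496 × 10^8) / (3.157 × 10^15) = 4.7387 × 10^-8 rad.
In arcseconds: 4.7387 × 10^-8 × 206265 = 0.0097743″.

0.00977 arcsec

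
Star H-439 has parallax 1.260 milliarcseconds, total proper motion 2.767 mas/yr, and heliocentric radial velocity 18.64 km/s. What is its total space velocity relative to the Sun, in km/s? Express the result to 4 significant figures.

21.35 km/s

d = 1/p = 1/0.001260″ = 793.65 pc.
μ = 2.767 mas/yr = 0.002767 ″/yr.
v_t = 4.740 μ d = 4.740 × 0.002767 × 793.65 = 10.409 km/s.
v = √(v_r² + v_t²) = √(18.64² + 10.409²) = √455.797 = 21.349 km/s.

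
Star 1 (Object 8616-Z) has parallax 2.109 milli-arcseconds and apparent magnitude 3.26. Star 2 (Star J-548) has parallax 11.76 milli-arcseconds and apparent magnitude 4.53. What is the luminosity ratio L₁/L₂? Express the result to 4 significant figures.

d₁ = 1/p₁ = 1/0.002109″ = 474.16 pc; d₂ = 1/p₂ = 1/0.01176″ = 85.034 pc.
M₁ = m₁ − 5 log₁₀ d₁ + 5 = 3.26 − 13.3796 + 5 = -5.1196.
M₂ = 4.53 − 9.6480 + 5 = -0.1180.
L₁/L₂ = 10^(0.4(M₂ − M₁)) = 10^(0.4 × 5.0016) = 10^2.00064 = 100.15.

L₁/L₂ = 100.2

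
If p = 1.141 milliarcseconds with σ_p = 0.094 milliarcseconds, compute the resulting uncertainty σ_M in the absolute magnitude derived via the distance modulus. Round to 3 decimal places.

σ_M = 0.179 mag

M = m − 5 log₁₀ d + 5 = m + 5 log₁₀ p + 5, so ∂M/∂p = 5/(p ln 10).
σ_M = (5/ln 10) · (σ_p/p) = 2.1715 × 0.094/1.141 = 2.1715 × 0.082384 = 0.1789.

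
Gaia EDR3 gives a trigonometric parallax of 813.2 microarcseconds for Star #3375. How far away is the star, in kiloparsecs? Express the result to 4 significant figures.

p = 813.2 microarcseconds = 0.0008132 arcsec.
d = 1/p = 1/0.0008132 = 1229.7 pc.
= 1.2297 kpc.

1.230 kpc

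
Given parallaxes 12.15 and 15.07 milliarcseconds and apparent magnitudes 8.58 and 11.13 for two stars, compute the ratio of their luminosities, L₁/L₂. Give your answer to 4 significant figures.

d₁ = 1/p₁ = 1/0.01215″ = 82.305 pc; d₂ = 1/p₂ = 1/0.01507″ = 66.357 pc.
M₁ = m₁ − 5 log₁₀ d₁ + 5 = 8.58 − 9.5771 + 5 = 4.0029.
M₂ = 11.13 − 9.1094 + 5 = 7.0206.
L₁/L₂ = 10^(0.4(M₂ − M₁)) = 10^(0.4 × 3.0177) = 10^1.20708 = 16.109.

L₁/L₂ = 16.11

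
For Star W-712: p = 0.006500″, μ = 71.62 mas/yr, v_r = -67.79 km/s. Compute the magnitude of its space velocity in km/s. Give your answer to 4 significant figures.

85.58 km/s

d = 1/p = 1/0.006500″ = 153.85 pc.
μ = 71.62 mas/yr = 0.07162 ″/yr.
v_t = 4.740 μ d = 4.740 × 0.07162 × 153.85 = 52.229 km/s.
v = √(v_r² + v_t²) = √((-67.79)² + 52.229²) = √7323.35 = 85.577 km/s.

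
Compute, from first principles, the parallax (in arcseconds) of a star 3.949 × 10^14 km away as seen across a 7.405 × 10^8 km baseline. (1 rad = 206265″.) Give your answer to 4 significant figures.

0.3868 arcsec

θ ≈ B/d = (7.405 × 10^8) / (3.949 × 10^14) = 1.8752 × 10^-6 rad.
In arcseconds: 1.8752 × 10^-6 × 206265 = 0.38679″.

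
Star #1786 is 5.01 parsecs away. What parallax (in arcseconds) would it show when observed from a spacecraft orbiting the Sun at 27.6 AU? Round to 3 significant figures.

5.51 arcsec

p (arcsec) = B (AU) / d (pc).
p = 27.6 / 5.01 = 5.509 arcsec.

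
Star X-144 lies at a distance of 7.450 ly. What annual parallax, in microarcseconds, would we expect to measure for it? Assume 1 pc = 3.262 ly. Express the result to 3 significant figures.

d = 7.450 ly ÷ 3.262 = 2.2839 pc.
p = 1/d = 1/2.2839 = 0.43785 arcsec.
= 0.43785 × 10⁶ = 4.3785 × 10^5 μas.

438000 μas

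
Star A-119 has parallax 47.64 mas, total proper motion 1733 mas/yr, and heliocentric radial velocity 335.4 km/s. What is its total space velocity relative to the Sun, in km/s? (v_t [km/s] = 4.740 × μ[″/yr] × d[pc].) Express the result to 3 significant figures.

377 km/s

d = 1/p = 1/0.04764″ = 20.991 pc.
μ = 1733 mas/yr = 1.733 ″/yr.
v_t = 4.740 μ d = 4.740 × 1.733 × 20.991 = 172.43 km/s.
v = √(v_r² + v_t²) = √(335.4² + 172.43²) = √142225 = 377.13 km/s.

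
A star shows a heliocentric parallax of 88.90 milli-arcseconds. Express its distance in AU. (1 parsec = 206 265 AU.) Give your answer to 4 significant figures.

2.320 × 10^6 AU

p = 88.90 milli-arcseconds = 0.08890 arcsec.
d = 1/p = 1/0.08890 = 11.249 pc.
In AU: 11.249 × 206265 = 2.3203 × 10^6 AU.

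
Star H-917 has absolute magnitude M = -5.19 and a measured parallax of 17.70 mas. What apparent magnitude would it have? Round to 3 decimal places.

d = 1/p = 1/0.01770″ = 56.497 pc.
m − M = 5 log₁₀ d − 5 = 5 log₁₀(56.497) − 5 = 8.7601 − 5 = 3.7601.
m = M + (m − M) = -5.19 + 3.7601 = -1.430.

m = -1.430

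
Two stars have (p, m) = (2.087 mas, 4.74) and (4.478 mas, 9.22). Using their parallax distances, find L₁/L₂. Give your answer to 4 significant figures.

L₁/L₂ = 285.2

d₁ = 1/p₁ = 1/0.002087″ = 479.16 pc; d₂ = 1/p₂ = 1/0.004478″ = 223.31 pc.
M₁ = m₁ − 5 log₁₀ d₁ + 5 = 4.74 − 13.4024 + 5 = -3.6624.
M₂ = 9.22 − 11.7445 + 5 = 2.4755.
L₁/L₂ = 10^(0.4(M₂ − M₁)) = 10^(0.4 × 6.1379) = 10^2.45516 = 285.21.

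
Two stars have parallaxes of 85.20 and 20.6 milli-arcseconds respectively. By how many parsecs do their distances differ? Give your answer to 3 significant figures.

36.8 pc

d_A = 1/0.08520″ = 11.737 pc; d_B = 1/0.02060″ = 48.544 pc.
|d_B − d_A| = |48.544 − 11.737| = 36.807 pc.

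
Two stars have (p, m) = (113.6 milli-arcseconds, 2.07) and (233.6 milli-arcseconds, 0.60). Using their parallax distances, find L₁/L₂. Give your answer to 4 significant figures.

d₁ = 1/p₁ = 1/0.1136″ = 8.8028 pc; d₂ = 1/p₂ = 1/0.2336″ = 4.2808 pc.
M₁ = m₁ − 5 log₁₀ d₁ + 5 = 2.07 − 4.7231 + 5 = 2.3469.
M₂ = 0.60 − 3.1576 + 5 = 2.4424.
L₁/L₂ = 10^(0.4(M₂ − M₁)) = 10^(0.4 × 0.0955) = 10^0.03820 = 1.0919.

L₁/L₂ = 1.092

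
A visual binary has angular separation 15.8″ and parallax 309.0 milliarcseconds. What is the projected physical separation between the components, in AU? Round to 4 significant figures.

51.13 AU

d = 1/p = 1/0.3090″ = 3.2362 pc.
At distance d (pc), an angle of θ arcsec spans θ·d AU: s = 15.8 × 3.2362 = 51.132 AU.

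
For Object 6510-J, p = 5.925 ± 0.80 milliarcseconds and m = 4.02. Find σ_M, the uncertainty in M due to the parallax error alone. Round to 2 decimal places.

σ_M = 0.29 mag

M = m − 5 log₁₀ d + 5 = m + 5 log₁₀ p + 5, so ∂M/∂p = 5/(p ln 10).
σ_M = (5/ln 10) · (σ_p/p) = 2.1715 × 0.80/5.925 = 2.1715 × 0.13502 = 0.2932.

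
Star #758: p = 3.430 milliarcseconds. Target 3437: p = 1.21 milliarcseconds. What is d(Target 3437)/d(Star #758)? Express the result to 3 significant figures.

Since d = 1/p, d_B/d_A = p_A/p_B.
= 3.430 / 1.21 = 2.8347.

2.83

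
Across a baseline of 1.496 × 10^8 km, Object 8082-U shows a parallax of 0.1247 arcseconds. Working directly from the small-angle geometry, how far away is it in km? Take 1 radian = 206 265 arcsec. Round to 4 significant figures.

θ = 0.1247″ = 0.1247/206265 = 6.0456 × 10^-7 rad.
d = B/θ = (1.496 × 10^8) / (6.0456 × 10^-7) = 2.4745 × 10^14 km.

2.475 × 10^14 km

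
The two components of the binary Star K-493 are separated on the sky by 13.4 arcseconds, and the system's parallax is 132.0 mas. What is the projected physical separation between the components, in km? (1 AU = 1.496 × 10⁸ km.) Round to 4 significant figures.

d = 1/p = 1/0.1320″ = 7.5758 pc.
At distance d (pc), an angle of θ arcsec spans θ·d AU: s = 13.4 × 7.5758 = 101.52 AU.
= 101.52 × 1.496 × 10⁸ km = 1.5187 × 10^10 km.

1.519 × 10^10 km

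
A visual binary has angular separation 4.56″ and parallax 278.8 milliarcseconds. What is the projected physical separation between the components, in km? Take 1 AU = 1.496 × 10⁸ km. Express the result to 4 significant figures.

2.447 × 10^9 km

d = 1/p = 1/0.2788″ = 3.5868 pc.
At distance d (pc), an angle of θ arcsec spans θ·d AU: s = 4.56 × 3.5868 = 16.356 AU.
= 16.356 × 1.496 × 10⁸ km = 2.4469 × 10^9 km.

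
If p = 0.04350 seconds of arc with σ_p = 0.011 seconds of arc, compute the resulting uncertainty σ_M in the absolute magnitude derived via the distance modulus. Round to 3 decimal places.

M = m − 5 log₁₀ d + 5 = m + 5 log₁₀ p + 5, so ∂M/∂p = 5/(p ln 10).
σ_M = (5/ln 10) · (σ_p/p) = 2.1715 × 0.011/0.04350 = 2.1715 × 0.25287 = 0.54911.

σ_M = 0.549 mag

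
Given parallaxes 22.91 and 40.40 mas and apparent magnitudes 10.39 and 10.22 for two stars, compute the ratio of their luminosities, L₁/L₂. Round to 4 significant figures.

L₁/L₂ = 2.659

d₁ = 1/p₁ = 1/0.02291″ = 43.649 pc; d₂ = 1/p₂ = 1/0.04040″ = 24.752 pc.
M₁ = m₁ − 5 log₁₀ d₁ + 5 = 10.39 − 8.1999 + 5 = 7.1901.
M₂ = 10.22 − 6.9681 + 5 = 8.2519.
L₁/L₂ = 10^(0.4(M₂ − M₁)) = 10^(0.4 × 1.0618) = 10^0.42472 = 2.659.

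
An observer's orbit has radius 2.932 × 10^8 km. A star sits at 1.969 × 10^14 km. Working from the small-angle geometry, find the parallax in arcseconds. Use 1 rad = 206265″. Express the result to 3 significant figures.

θ ≈ B/d = (2.932 × 10^8) / (1.969 × 10^14) = 1.4891 × 10^-6 rad.
In arcseconds: 1.4891 × 10^-6 × 206265 = 0.30715″.

0.307 arcsec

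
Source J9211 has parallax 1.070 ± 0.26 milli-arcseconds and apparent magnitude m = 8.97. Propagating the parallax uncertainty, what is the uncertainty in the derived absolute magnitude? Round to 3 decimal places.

M = m − 5 log₁₀ d + 5 = m + 5 log₁₀ p + 5, so ∂M/∂p = 5/(p ln 10).
σ_M = (5/ln 10) · (σ_p/p) = 2.1715 × 0.26/1.070 = 2.1715 × 0.24299 = 0.52765.

σ_M = 0.528 mag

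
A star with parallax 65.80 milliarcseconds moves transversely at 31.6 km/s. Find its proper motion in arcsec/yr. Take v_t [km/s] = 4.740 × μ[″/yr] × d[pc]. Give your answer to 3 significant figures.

0.439 arcsec/yr

d = 1/p = 1/0.06580″ = 15.198 pc.
μ = v_t / (4.74 d) = 31.6 / (4.74 × 15.198) = 31.6 / 72.039 = 0.43865 ″/yr.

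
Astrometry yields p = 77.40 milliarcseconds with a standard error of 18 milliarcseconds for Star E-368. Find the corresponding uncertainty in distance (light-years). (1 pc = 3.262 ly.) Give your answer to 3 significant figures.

9.80 ly

d = 1/p, so σ_d = σ_p / p².
σ_d = 0.0180 / (0.07740)² = 0.0180 / 0.0059908 = 3.0046 pc = 3.0046 × 3.262 ly = 9.801 ly.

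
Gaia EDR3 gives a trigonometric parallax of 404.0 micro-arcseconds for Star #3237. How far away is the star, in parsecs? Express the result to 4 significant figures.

p = 404.0 micro-arcseconds = 0.0004040 arcsec.
d = 1/p = 1/0.0004040 = 2475.2 pc.

2475 pc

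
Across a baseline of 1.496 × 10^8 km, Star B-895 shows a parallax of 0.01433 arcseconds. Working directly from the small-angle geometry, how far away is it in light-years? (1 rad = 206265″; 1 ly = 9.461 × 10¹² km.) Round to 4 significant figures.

θ = 0.01433″ = 0.01433/206265 = 6.9474 × 10^-8 rad.
d = B/θ = (1.496 × 10^8) / (6.9474 × 10^-8) = 2.1533 × 10^15 km = (2.1533 × 10^15) / (9.461 × 10^12) ly = 227.6 ly.

227.6 ly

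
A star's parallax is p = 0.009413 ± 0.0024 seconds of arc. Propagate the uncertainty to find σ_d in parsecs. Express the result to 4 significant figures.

d = 1/p, so σ_d = σ_p / p².
σ_d = 0.00240 / (0.009413)² = 0.00240 / 0.000088605 = 27.087 pc.

27.09 pc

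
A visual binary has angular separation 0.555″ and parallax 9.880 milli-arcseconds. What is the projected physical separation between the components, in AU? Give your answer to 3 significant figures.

56.2 AU

d = 1/p = 1/0.009880″ = 101.21 pc.
At distance d (pc), an angle of θ arcsec spans θ·d AU: s = 0.555 × 101.21 = 56.172 AU.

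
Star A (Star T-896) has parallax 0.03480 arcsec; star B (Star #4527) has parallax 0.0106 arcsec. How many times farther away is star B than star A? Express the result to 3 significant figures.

3.28

Since d = 1/p, d_B/d_A = p_A/p_B.
= 0.03480 / 0.0106 = 3.283.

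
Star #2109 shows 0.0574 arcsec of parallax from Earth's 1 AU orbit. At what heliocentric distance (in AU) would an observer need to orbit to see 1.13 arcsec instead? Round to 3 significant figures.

Parallax scales linearly with baseline: p ∝ B, so B = p_target / p_Earth × 1 AU.
B = 1.13 / 0.0574 = 19.686 AU.

19.7 AU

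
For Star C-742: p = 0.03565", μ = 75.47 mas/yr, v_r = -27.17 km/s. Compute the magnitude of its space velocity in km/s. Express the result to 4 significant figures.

28.96 km/s

d = 1/p = 1/0.03565″ = 28.05 pc.
μ = 75.47 mas/yr = 0.07547 ″/yr.
v_t = 4.740 μ d = 4.740 × 0.07547 × 28.05 = 10.034 km/s.
v = √(v_r² + v_t²) = √((-27.17)² + 10.034²) = √838.89 = 28.964 km/s.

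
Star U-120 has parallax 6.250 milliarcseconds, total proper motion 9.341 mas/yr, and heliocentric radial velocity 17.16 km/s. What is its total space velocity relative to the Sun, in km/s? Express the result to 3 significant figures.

d = 1/p = 1/0.006250″ = 160 pc.
μ = 9.341 mas/yr = 0.009341 ″/yr.
v_t = 4.740 μ d = 4.740 × 0.009341 × 160 = 7.0842 km/s.
v = √(v_r² + v_t²) = √(17.16² + 7.0842²) = √344.651 = 18.565 km/s.

18.6 km/s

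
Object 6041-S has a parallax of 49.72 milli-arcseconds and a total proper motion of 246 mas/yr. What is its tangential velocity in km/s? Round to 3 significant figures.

d = 1/p = 1/0.04972″ = 20.113 pc.
μ = 246 mas/yr = 0.246 ″/yr.
v_t = 4.74 × μ × d = 4.74 × 0.246 × 20.113 = 23.453 km/s.

23.5 km/s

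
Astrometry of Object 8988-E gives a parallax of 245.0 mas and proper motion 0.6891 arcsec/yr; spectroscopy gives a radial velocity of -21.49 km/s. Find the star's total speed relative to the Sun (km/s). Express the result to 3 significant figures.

d = 1/p = 1/0.2450″ = 4.0816 pc.
v_t = 4.740 μ d = 4.740 × 0.6891 × 4.0816 = 13.332 km/s.
v = √(v_r² + v_t²) = √((-21.49)² + 13.332²) = √639.562 = 25.29 km/s.

25.3 km/s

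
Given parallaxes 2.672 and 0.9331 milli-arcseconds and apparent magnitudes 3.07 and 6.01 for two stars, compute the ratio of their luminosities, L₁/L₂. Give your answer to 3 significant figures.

d₁ = 1/p₁ = 1/0.002672″ = 374.25 pc; d₂ = 1/p₂ = 1/0.0009331″ = 1071.7 pc.
M₁ = m₁ − 5 log₁₀ d₁ + 5 = 3.07 − 12.8658 + 5 = -4.7958.
M₂ = 6.01 − 15.1504 + 5 = -4.1404.
L₁/L₂ = 10^(0.4(M₂ − M₁)) = 10^(0.4 × 0.6554) = 10^0.26216 = 1.8288.

L₁/L₂ = 1.83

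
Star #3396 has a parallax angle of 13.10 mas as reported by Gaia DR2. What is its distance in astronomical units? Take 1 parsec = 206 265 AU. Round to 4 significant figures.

p = 13.10 mas = 0.01310 arcsec.
d = 1/p = 1/0.01310 = 76.336 pc.
In AU: 76.336 × 206265 = 1.5745 × 10^7 AU.

1.575 × 10^7 AU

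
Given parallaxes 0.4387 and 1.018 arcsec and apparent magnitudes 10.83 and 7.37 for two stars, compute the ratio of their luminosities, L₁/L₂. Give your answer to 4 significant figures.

d₁ = 1/p₁ = 1/0.4387″ = 2.2795 pc; d₂ = 1/p₂ = 1/1.018″ = 0.98232 pc.
M₁ = m₁ − 5 log₁₀ d₁ + 5 = 10.83 − 1.7892 + 5 = 14.0408.
M₂ = 7.37 − (-0.0387) + 5 = 12.4087.
L₁/L₂ = 10^(0.4(M₂ − M₁)) = 10^(0.4 × (-1.6321)) = 10^(-0.65284) = 0.22241.

L₁/L₂ = 0.2224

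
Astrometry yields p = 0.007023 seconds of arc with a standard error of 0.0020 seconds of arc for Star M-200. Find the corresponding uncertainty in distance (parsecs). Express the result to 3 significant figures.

d = 1/p, so σ_d = σ_p / p².
σ_d = 0.00200 / (0.007023)² = 0.00200 / 0.000049323 = 40.549 pc.

40.5 pc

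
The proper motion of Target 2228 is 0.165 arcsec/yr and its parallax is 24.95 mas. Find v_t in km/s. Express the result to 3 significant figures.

31.3 km/s

d = 1/p = 1/0.02495″ = 40.08 pc.
v_t = 4.74 × μ × d = 4.74 × 0.165 × 40.08 = 31.347 km/s.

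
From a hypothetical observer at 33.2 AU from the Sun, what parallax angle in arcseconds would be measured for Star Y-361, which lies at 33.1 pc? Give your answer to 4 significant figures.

p (arcsec) = B (AU) / d (pc).
p = 33.2 / 33.1 = 1.003 arcsec.

1.003 arcsec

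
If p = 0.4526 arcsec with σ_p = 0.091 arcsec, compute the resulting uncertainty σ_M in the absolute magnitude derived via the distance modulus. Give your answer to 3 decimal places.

σ_M = 0.437 mag

M = m − 5 log₁₀ d + 5 = m + 5 log₁₀ p + 5, so ∂M/∂p = 5/(p ln 10).
σ_M = (5/ln 10) · (σ_p/p) = 2.1715 × 0.091/0.4526 = 2.1715 × 0.20106 = 0.4366.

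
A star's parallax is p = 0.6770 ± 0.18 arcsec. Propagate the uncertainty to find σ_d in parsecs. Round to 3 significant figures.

d = 1/p, so σ_d = σ_p / p².
σ_d = 0.180 / (0.6770)² = 0.180 / 0.45833 = 0.39273 pc.

0.393 pc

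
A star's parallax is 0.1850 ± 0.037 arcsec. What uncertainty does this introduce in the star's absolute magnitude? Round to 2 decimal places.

σ_M = 0.43 mag

M = m − 5 log₁₀ d + 5 = m + 5 log₁₀ p + 5, so ∂M/∂p = 5/(p ln 10).
σ_M = (5/ln 10) · (σ_p/p) = 2.1715 × 0.037/0.1850 = 2.1715 × 0.2 = 0.4343.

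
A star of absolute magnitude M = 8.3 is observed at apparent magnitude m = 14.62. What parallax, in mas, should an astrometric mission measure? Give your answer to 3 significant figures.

m − M = 14.62 − 8.3 = 6.32.
d = 10^((m−M)/5 + 1) = 10^2.264 = 183.65 pc.
p = 1/d = 1/183.65 = 0.0054451 arcsec = 5.4451 mas.

5.45 mas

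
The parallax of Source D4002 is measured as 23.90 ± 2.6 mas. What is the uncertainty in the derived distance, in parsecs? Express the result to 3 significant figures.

d = 1/p, so σ_d = σ_p / p².
σ_d = 0.00260 / (0.02390)² = 0.00260 / 0.00057121 = 4.5517 pc.

4.55 pc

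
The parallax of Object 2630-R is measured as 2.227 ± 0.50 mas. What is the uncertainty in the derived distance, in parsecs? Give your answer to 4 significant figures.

100.8 pc

d = 1/p, so σ_d = σ_p / p².
σ_d = 0.000500 / (0.002227)² = 0.000500 / 0.0000049595 = 100.82 pc.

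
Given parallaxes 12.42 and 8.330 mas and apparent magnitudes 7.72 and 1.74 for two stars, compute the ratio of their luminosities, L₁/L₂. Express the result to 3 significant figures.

d₁ = 1/p₁ = 1/0.01242″ = 80.515 pc; d₂ = 1/p₂ = 1/0.008330″ = 120.05 pc.
M₁ = m₁ − 5 log₁₀ d₁ + 5 = 7.72 − 9.5294 + 5 = 3.1906.
M₂ = 1.74 − 10.3968 + 5 = -3.6568.
L₁/L₂ = 10^(0.4(M₂ − M₁)) = 10^(0.4 × (-6.8474)) = 10^(-2.73896) = 0.0018241.

L₁/L₂ = 0.00182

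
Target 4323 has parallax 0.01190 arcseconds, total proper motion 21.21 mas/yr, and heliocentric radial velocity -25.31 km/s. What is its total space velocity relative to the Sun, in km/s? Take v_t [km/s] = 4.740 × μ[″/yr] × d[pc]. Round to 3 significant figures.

d = 1/p = 1/0.01190″ = 84.034 pc.
μ = 21.21 mas/yr = 0.02121 ″/yr.
v_t = 4.740 μ d = 4.740 × 0.02121 × 84.034 = 8.4484 km/s.
v = √(v_r² + v_t²) = √((-25.31)² + 8.4484²) = √711.972 = 26.683 km/s.

26.7 km/s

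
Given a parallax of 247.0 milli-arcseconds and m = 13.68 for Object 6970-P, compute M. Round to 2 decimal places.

M = 15.64

d = 1/p = 1/0.2470″ = 4.0486 pc.
m − M = 5 log₁₀(4.0486) − 5 = 3.0365 − 5 = -1.9635.
M = m − (m − M) = 13.68 − (-1.9635) = 15.64.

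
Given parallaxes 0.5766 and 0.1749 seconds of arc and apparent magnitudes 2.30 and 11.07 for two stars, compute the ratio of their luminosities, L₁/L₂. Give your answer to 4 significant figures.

d₁ = 1/p₁ = 1/0.5766″ = 1.7343 pc; d₂ = 1/p₂ = 1/0.1749″ = 5.7176 pc.
M₁ = m₁ − 5 log₁₀ d₁ + 5 = 2.30 − 1.1956 + 5 = 6.1044.
M₂ = 11.07 − 3.7861 + 5 = 12.2839.
L₁/L₂ = 10^(0.4(M₂ − M₁)) = 10^(0.4 × 6.1795) = 10^2.47180 = 296.35.

L₁/L₂ = 296.4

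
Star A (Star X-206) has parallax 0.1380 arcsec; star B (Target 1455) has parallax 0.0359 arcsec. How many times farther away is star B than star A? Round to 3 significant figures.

3.84

Since d = 1/p, d_B/d_A = p_A/p_B.
= 0.1380 / 0.0359 = 3.844.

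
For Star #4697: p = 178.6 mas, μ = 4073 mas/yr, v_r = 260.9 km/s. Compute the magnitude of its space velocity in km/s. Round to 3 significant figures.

282 km/s

d = 1/p = 1/0.1786″ = 5.5991 pc.
μ = 4073 mas/yr = 4.073 ″/yr.
v_t = 4.740 μ d = 4.740 × 4.073 × 5.5991 = 108.1 km/s.
v = √(v_r² + v_t²) = √(260.9² + 108.1²) = √79754.4 = 282.41 km/s.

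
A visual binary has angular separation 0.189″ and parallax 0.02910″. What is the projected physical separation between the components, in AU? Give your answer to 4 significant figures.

6.495 AU

d = 1/p = 1/0.02910″ = 34.364 pc.
At distance d (pc), an angle of θ arcsec spans θ·d AU: s = 0.189 × 34.364 = 6.4948 AU.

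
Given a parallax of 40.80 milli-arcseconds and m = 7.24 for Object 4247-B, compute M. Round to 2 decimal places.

d = 1/p = 1/0.04080″ = 24.51 pc.
m − M = 5 log₁₀(24.51) − 5 = 6.9467 − 5 = 1.9467.
M = m − (m − M) = 7.24 − 1.9467 = 5.29.

M = 5.29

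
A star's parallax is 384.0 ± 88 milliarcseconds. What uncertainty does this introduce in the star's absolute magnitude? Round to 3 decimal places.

σ_M = 0.498 mag

M = m − 5 log₁₀ d + 5 = m + 5 log₁₀ p + 5, so ∂M/∂p = 5/(p ln 10).
σ_M = (5/ln 10) · (σ_p/p) = 2.1715 × 88/384.0 = 2.1715 × 0.22917 = 0.49764.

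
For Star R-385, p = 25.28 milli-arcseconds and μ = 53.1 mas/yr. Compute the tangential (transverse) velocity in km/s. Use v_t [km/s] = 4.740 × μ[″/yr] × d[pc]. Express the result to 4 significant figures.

d = 1/p = 1/0.02528″ = 39.557 pc.
μ = 53.1 mas/yr = 0.0531 ″/yr.
v_t = 4.74 × μ × d = 4.74 × 0.0531 × 39.557 = 9.9563 km/s.

9.956 km/s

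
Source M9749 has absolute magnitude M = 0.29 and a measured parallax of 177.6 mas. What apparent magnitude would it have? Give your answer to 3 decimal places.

d = 1/p = 1/0.1776″ = 5.6306 pc.
m − M = 5 log₁₀ d − 5 = 5 log₁₀(5.6306) − 5 = 3.7528 − 5 = -1.2472.
m = M + (m − M) = 0.29 + (-1.2472) = -0.957.

m = -0.957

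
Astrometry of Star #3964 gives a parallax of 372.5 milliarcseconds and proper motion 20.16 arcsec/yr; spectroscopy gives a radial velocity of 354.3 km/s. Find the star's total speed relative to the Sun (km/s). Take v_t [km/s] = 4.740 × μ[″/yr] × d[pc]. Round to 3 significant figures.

d = 1/p = 1/0.3725″ = 2.6846 pc.
v_t = 4.740 μ d = 4.740 × 20.16 × 2.6846 = 256.54 km/s.
v = √(v_r² + v_t²) = √(354.3² + 256.54²) = √191341 = 437.43 km/s.

437 km/s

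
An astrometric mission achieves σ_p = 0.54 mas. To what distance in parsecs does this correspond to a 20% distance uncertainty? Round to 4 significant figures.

370.4 pc

σ_d/d = σ_p/p, so the condition is σ_p/p ≤ 0.20, i.e. p ≥ σ_p/0.20.
p_min = 0.54/0.20 = 2.7 mas = 0.0027 arcsec.
d_max = 1/p_min = 1/0.0027 = 370.37 pc.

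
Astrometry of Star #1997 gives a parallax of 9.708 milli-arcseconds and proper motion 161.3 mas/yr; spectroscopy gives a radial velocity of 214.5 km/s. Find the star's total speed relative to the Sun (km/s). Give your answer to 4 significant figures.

228.5 km/s

d = 1/p = 1/0.009708″ = 103.01 pc.
μ = 161.3 mas/yr = 0.1613 ″/yr.
v_t = 4.740 μ d = 4.740 × 0.1613 × 103.01 = 78.758 km/s.
v = √(v_r² + v_t²) = √(214.5² + 78.758²) = √52213.1 = 228.5 km/s.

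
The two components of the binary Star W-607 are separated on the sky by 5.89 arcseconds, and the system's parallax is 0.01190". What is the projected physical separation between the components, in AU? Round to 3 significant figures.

495 AU

d = 1/p = 1/0.01190″ = 84.034 pc.
At distance d (pc), an angle of θ arcsec spans θ·d AU: s = 5.89 × 84.034 = 494.96 AU.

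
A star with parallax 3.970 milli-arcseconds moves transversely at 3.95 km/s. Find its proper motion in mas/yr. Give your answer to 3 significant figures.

d = 1/p = 1/0.003970″ = 251.89 pc.
μ = v_t / (4.74 d) = 3.95 / (4.74 × 251.89) = 3.95 / 1194 = 0.0033082 ″/yr = 3.3082 mas/yr.

3.31 mas/yr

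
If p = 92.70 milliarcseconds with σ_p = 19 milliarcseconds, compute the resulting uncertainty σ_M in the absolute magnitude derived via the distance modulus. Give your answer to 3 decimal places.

σ_M = 0.445 mag

M = m − 5 log₁₀ d + 5 = m + 5 log₁₀ p + 5, so ∂M/∂p = 5/(p ln 10).
σ_M = (5/ln 10) · (σ_p/p) = 2.1715 × 19/92.70 = 2.1715 × 0.20496 = 0.44507.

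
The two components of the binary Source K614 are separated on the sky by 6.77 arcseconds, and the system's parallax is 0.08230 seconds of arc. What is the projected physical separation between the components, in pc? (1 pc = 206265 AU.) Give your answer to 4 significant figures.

d = 1/p = 1/0.08230″ = 12.151 pc.
At distance d (pc), an angle of θ arcsec spans θ·d AU: s = 6.77 × 12.151 = 82.262 AU.
= 82.262 / 206265 = 0.00039882 pc.

0.0003988 pc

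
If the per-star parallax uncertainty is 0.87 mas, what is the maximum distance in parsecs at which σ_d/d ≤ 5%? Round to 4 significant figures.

57.47 pc

σ_d/d = σ_p/p, so the condition is σ_p/p ≤ 0.05, i.e. p ≥ σ_p/0.05.
p_min = 0.87/0.05 = 17.4 mas = 0.0174 arcsec.
d_max = 1/p_min = 1/0.0174 = 57.471 pc.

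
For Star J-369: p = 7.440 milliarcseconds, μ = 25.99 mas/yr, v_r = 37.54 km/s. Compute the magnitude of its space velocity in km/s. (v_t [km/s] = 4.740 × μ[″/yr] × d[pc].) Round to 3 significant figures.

41.0 km/s

d = 1/p = 1/0.007440″ = 134.41 pc.
μ = 25.99 mas/yr = 0.02599 ″/yr.
v_t = 4.740 μ d = 4.740 × 0.02599 × 134.41 = 16.558 km/s.
v = √(v_r² + v_t²) = √(37.54² + 16.558²) = √1683.42 = 41.03 km/s.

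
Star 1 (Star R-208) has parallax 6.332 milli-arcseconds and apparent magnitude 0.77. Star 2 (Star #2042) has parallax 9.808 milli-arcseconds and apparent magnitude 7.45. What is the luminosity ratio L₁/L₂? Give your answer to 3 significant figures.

L₁/L₂ = 1130

d₁ = 1/p₁ = 1/0.006332″ = 157.93 pc; d₂ = 1/p₂ = 1/0.009808″ = 101.96 pc.
M₁ = m₁ − 5 log₁₀ d₁ + 5 = 0.77 − 10.9923 + 5 = -5.2223.
M₂ = 7.45 − 10.0421 + 5 = 2.4079.
L₁/L₂ = 10^(0.4(M₂ − M₁)) = 10^(0.4 × 7.6302) = 10^3.05208 = 1127.4.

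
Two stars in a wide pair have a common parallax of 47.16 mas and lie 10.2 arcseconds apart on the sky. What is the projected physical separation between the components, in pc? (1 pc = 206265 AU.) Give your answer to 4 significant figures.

d = 1/p = 1/0.04716″ = 21.204 pc.
At distance d (pc), an angle of θ arcsec spans θ·d AU: s = 10.2 × 21.204 = 216.28 AU.
= 216.28 / 206265 = 0.0010486 pc.

0.001049 pc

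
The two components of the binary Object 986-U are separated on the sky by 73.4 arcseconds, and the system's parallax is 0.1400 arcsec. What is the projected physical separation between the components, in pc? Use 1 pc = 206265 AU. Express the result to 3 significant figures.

d = 1/p = 1/0.1400″ = 7.1429 pc.
At distance d (pc), an angle of θ arcsec spans θ·d AU: s = 73.4 × 7.1429 = 524.29 AU.
= 524.29 / 206265 = 0.0025418 pc.

0.00254 pc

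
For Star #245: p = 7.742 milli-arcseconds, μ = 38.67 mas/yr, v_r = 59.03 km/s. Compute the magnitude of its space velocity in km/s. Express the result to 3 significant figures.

d = 1/p = 1/0.007742″ = 129.17 pc.
μ = 38.67 mas/yr = 0.03867 ″/yr.
v_t = 4.740 μ d = 4.740 × 0.03867 × 129.17 = 23.676 km/s.
v = √(v_r² + v_t²) = √(59.03² + 23.676²) = √4045.09 = 63.601 km/s.

63.6 km/s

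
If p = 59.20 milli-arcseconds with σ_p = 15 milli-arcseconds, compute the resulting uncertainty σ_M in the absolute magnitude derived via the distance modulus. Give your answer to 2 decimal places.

σ_M = 0.55 mag

M = m − 5 log₁₀ d + 5 = m + 5 log₁₀ p + 5, so ∂M/∂p = 5/(p ln 10).
σ_M = (5/ln 10) · (σ_p/p) = 2.1715 × 15/59.20 = 2.1715 × 0.25338 = 0.55021.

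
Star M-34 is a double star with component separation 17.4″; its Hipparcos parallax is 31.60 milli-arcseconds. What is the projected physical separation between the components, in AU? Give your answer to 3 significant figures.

551 AU

d = 1/p = 1/0.03160″ = 31.646 pc.
At distance d (pc), an angle of θ arcsec spans θ·d AU: s = 17.4 × 31.646 = 550.64 AU.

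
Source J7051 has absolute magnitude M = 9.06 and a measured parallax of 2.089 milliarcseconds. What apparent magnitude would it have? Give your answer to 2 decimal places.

d = 1/p = 1/0.002089″ = 478.7 pc.
m − M = 5 log₁₀ d − 5 = 5 log₁₀(478.7) − 5 = 13.4003 − 5 = 8.4003.
m = M + (m − M) = 9.06 + 8.4003 = 17.46.

m = 17.46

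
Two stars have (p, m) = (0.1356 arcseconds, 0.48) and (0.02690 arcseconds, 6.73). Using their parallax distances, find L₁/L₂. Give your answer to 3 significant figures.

d₁ = 1/p₁ = 1/0.1356″ = 7.3746 pc; d₂ = 1/p₂ = 1/0.02690″ = 37.175 pc.
M₁ = m₁ − 5 log₁₀ d₁ + 5 = 0.48 − 4.3387 + 5 = 1.1413.
M₂ = 6.73 − 7.8513 + 5 = 3.8787.
L₁/L₂ = 10^(0.4(M₂ − M₁)) = 10^(0.4 × 2.7374) = 10^1.09496 = 12.444.

L₁/L₂ = 12.4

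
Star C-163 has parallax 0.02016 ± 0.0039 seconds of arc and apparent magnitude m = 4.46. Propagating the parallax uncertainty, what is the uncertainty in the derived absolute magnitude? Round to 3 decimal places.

σ_M = 0.420 mag

M = m − 5 log₁₀ d + 5 = m + 5 log₁₀ p + 5, so ∂M/∂p = 5/(p ln 10).
σ_M = (5/ln 10) · (σ_p/p) = 2.1715 × 0.0039/0.02016 = 2.1715 × 0.19345 = 0.42008.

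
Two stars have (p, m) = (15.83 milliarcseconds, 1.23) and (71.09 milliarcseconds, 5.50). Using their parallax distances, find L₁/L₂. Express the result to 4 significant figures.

L₁/L₂ = 1030

d₁ = 1/p₁ = 1/0.01583″ = 63.171 pc; d₂ = 1/p₂ = 1/0.07109″ = 14.067 pc.
M₁ = m₁ − 5 log₁₀ d₁ + 5 = 1.23 − 9.0026 + 5 = -2.7726.
M₂ = 5.50 − 5.7410 + 5 = 4.7590.
L₁/L₂ = 10^(0.4(M₂ − M₁)) = 10^(0.4 × 7.5316) = 10^3.01264 = 1029.5.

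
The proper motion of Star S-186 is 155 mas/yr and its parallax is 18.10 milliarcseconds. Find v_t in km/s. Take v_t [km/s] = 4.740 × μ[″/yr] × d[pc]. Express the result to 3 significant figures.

40.6 km/s

d = 1/p = 1/0.01810″ = 55.249 pc.
μ = 155 mas/yr = 0.155 ″/yr.
v_t = 4.74 × μ × d = 4.74 × 0.155 × 55.249 = 40.591 km/s.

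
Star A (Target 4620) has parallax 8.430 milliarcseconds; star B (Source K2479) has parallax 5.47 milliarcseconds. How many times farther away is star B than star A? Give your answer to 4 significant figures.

1.541

Since d = 1/p, d_B/d_A = p_A/p_B.
= 8.430 / 5.47 = 1.5411.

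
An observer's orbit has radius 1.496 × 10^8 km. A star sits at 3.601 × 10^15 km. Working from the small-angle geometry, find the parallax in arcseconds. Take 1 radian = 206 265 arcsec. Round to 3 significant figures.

θ ≈ B/d = (1.496 × 10^8) / (3.601 × 10^15) = 4.1544 × 10^-8 rad.
In arcseconds: 4.1544 × 10^-8 × 206265 = 0.0085691″.

0.00857 arcsec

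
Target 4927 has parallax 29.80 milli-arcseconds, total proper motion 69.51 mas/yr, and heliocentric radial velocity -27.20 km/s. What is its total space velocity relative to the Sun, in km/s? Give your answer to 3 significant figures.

d = 1/p = 1/0.02980″ = 33.557 pc.
μ = 69.51 mas/yr = 0.06951 ″/yr.
v_t = 4.740 μ d = 4.740 × 0.06951 × 33.557 = 11.056 km/s.
v = √(v_r² + v_t²) = √((-27.20)² + 11.056²) = √862.075 = 29.361 km/s.

29.4 km/s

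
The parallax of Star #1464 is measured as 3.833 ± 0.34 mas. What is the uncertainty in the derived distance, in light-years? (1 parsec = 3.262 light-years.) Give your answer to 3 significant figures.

75.5 ly

d = 1/p, so σ_d = σ_p / p².
σ_d = 0.000340 / (0.003833)² = 0.000340 / 0.000014692 = 23.142 pc = 23.142 × 3.262 ly = 75.489 ly.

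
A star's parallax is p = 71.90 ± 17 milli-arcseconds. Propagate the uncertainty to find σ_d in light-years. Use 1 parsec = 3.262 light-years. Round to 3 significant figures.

d = 1/p, so σ_d = σ_p / p².
σ_d = 0.0170 / (0.07190)² = 0.0170 / 0.0051696 = 3.2885 pc = 3.2885 × 3.262 ly = 10.727 ly.

10.7 ly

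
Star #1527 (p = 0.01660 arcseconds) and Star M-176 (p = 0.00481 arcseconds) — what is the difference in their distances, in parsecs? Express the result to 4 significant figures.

147.7 pc

d_A = 1/0.01660″ = 60.241 pc; d_B = 1/0.004810″ = 207.9 pc.
|d_B − d_A| = |207.9 − 60.241| = 147.66 pc.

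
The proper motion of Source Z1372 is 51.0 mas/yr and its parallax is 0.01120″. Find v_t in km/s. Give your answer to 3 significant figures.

21.6 km/s

d = 1/p = 1/0.01120″ = 89.286 pc.
μ = 51.0 mas/yr = 0.0510 ″/yr.
v_t = 4.74 × μ × d = 4.74 × 0.0510 × 89.286 = 21.584 km/s.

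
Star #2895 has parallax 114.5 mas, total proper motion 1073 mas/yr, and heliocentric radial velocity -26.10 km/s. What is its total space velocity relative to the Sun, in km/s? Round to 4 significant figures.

d = 1/p = 1/0.1145″ = 8.7336 pc.
μ = 1073 mas/yr = 1.073 ″/yr.
v_t = 4.740 μ d = 4.740 × 1.073 × 8.7336 = 44.419 km/s.
v = √(v_r² + v_t²) = √((-26.10)² + 44.419²) = √2654.26 = 51.52 km/s.

51.52 km/s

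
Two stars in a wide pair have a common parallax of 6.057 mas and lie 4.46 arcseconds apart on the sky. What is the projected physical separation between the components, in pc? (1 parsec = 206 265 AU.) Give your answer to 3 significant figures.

0.00357 pc

d = 1/p = 1/0.006057″ = 165.1 pc.
At distance d (pc), an angle of θ arcsec spans θ·d AU: s = 4.46 × 165.1 = 736.35 AU.
= 736.35 / 206265 = 0.0035699 pc.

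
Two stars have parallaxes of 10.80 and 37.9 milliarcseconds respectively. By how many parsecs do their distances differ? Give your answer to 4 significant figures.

66.21 pc

d_A = 1/0.01080″ = 92.593 pc; d_B = 1/0.03790″ = 26.385 pc.
|d_B − d_A| = |26.385 − 92.593| = 66.208 pc.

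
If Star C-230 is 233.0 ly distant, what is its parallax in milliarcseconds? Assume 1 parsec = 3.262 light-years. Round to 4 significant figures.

14.00 mas

d = 233.0 ly ÷ 3.262 = 71.429 pc.
p = 1/d = 1/71.429 = 0.014 arcsec.
= 0.014 × 1000 = 14 mas.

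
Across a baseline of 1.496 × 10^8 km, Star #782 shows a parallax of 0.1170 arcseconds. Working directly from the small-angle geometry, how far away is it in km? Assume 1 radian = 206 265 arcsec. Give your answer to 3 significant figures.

θ = 0.1170″ = 0.1170/206265 = 5.6723 × 10^-7 rad.
d = B/θ = (1.496 × 10^8) / (5.6723 × 10^-7) = 2.6374 × 10^14 km.

2.64 × 10^14 km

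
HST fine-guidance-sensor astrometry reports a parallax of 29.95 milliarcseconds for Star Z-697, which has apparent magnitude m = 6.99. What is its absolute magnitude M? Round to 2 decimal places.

M = 4.37

d = 1/p = 1/0.02995″ = 33.389 pc.
m − M = 5 log₁₀(33.389) − 5 = 7.6180 − 5 = 2.6180.
M = m − (m − M) = 6.99 − 2.6180 = 4.37.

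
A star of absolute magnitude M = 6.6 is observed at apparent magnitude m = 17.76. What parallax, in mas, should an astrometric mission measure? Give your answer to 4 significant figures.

m − M = 17.76 − 6.6 = 11.16.
d = 10^((m−M)/5 + 1) = 10^3.232 = 1706.1 pc.
p = 1/d = 1/1706.1 = 0.00058613 arcsec = 0.58613 mas.

0.5861 mas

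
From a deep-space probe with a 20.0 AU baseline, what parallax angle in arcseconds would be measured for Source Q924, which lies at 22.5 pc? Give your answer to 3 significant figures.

p (arcsec) = B (AU) / d (pc).
p = 20.0 / 22.5 = 0.88889 arcsec.

0.889 arcsec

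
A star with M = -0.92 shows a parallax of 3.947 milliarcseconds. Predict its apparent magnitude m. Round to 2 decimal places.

d = 1/p = 1/0.003947″ = 253.36 pc.
m − M = 5 log₁₀ d − 5 = 5 log₁₀(253.36) − 5 = 12.0187 − 5 = 7.0187.
m = M + (m − M) = -0.92 + 7.0187 = 6.10.

m = 6.10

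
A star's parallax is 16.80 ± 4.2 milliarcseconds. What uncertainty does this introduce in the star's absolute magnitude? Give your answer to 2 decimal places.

σ_M = 0.54 mag

M = m − 5 log₁₀ d + 5 = m + 5 log₁₀ p + 5, so ∂M/∂p = 5/(p ln 10).
σ_M = (5/ln 10) · (σ_p/p) = 2.1715 × 4.2/16.80 = 2.1715 × 0.25 = 0.54288.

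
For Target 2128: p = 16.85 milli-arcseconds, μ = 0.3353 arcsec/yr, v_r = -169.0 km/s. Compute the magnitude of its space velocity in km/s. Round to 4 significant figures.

193.5 km/s

d = 1/p = 1/0.01685″ = 59.347 pc.
v_t = 4.740 μ d = 4.740 × 0.3353 × 59.347 = 94.321 km/s.
v = √(v_r² + v_t²) = √((-169.0)² + 94.321²) = √37457.5 = 193.54 km/s.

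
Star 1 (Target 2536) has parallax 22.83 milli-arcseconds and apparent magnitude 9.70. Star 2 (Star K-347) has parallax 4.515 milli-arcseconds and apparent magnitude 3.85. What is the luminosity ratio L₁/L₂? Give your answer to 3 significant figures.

L₁/L₂ = 0.000179

d₁ = 1/p₁ = 1/0.02283″ = 43.802 pc; d₂ = 1/p₂ = 1/0.004515″ = 221.48 pc.
M₁ = m₁ − 5 log₁₀ d₁ + 5 = 9.70 − 8.2075 + 5 = 6.4925.
M₂ = 3.85 − 11.7267 + 5 = -2.8767.
L₁/L₂ = 10^(0.4(M₂ − M₁)) = 10^(0.4 × (-9.3692)) = 10^(-3.74768) = 0.00017878.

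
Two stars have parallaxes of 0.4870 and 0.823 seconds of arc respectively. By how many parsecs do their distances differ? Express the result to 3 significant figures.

0.838 pc

d_A = 1/0.4870″ = 2.0534 pc; d_B = 1/0.8230″ = 1.2151 pc.
|d_B − d_A| = |1.2151 − 2.0534| = 0.8383 pc.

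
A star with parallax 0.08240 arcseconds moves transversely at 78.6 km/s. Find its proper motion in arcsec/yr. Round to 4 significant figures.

1.366 arcsec/yr

d = 1/p = 1/0.08240″ = 12.136 pc.
μ = v_t / (4.74 d) = 78.6 / (4.74 × 12.136) = 78.6 / 57.525 = 1.3664 ″/yr.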